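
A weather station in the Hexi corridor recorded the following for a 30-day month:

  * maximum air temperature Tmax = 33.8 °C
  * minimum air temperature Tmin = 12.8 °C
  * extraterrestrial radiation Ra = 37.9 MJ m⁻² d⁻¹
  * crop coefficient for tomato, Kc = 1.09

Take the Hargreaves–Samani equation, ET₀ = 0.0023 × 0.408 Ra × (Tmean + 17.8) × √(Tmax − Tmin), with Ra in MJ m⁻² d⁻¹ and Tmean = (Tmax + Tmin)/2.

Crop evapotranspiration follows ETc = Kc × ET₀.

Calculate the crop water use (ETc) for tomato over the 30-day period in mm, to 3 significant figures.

219 mm

Tmean = (33.8 + 12.8)/2 = 23.30 °C
0.408 Ra = 0.408 × 37.9 = 15.4632 mm/d equivalent
ET₀ = 0.0023 × 15.4632 × (23.30 + 17.8) × √21.0 = 0.0023 × 15.4632 × 41.10 × 4.5826 = 6.6986 mm/d
ETc = Kc × ET₀ = 1.09 × 6.6986 = 7.3015 mm/d
Over 30 days: 7.3015 × 30 = 219.045 mm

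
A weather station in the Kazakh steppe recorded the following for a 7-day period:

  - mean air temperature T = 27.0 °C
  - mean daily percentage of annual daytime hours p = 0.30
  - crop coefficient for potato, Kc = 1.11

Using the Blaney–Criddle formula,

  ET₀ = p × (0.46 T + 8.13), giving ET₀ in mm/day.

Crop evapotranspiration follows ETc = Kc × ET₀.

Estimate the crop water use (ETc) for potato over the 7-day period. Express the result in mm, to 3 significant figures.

ET₀ = 0.30 × (0.46 × 27.0 + 8.13) = 0.30 × 20.550 = 6.1650 mm/d
ETc = Kc × ET₀ = 1.11 × 6.1650 = 6.8432 mm/d
Over 7 days: 6.8432 × 7 = 47.902 mm

47.9 mm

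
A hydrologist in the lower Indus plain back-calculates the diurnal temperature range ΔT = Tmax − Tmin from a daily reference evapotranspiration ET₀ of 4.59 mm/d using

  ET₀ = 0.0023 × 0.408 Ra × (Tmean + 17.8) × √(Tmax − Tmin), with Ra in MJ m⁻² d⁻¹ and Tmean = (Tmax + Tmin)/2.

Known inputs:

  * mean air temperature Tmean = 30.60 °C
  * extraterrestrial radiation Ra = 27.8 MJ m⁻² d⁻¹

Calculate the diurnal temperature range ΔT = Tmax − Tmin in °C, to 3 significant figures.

13.2 °C

√ΔT = ET₀ / [0.0023 × 0.408 × Ra × (Tmean+17.8)] = 4.59 / (0.0023 × 11.3424 × 48.40) = 3.6353
ΔT = 3.6353² = 13.215 °C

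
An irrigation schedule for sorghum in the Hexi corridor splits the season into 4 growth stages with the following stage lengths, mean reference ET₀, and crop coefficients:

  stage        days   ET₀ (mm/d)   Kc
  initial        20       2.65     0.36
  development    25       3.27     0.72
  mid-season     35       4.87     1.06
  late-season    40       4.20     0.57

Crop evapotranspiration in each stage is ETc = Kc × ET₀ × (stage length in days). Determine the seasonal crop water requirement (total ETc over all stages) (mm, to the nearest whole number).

354 mm

initial: 0.36 × 2.65 × 20 = 19.08 mm
development: 0.72 × 3.27 × 25 = 58.86 mm
mid-season: 1.06 × 4.87 × 35 = 180.68 mm
late-season: 0.57 × 4.20 × 40 = 95.76 mm
Seasonal total = 354.38 mm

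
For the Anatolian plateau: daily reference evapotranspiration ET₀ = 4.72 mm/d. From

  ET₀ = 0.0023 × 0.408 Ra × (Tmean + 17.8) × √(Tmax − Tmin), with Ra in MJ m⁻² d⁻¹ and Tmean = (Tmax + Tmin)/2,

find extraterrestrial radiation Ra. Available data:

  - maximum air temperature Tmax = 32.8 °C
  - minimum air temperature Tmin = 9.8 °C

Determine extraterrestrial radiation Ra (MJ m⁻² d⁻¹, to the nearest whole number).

Tmean = (32.8+9.8)/2 = 21.30 °C; ΔT = 23.0
Ra = ET₀ / [0.0023 × 0.408 × (Tmean+17.8) × √ΔT]
   = 4.72 / (0.0023 × 0.408 × 39.10 × 4.7958) = 26.824 MJ m⁻² d⁻¹

27 MJ m⁻² d⁻¹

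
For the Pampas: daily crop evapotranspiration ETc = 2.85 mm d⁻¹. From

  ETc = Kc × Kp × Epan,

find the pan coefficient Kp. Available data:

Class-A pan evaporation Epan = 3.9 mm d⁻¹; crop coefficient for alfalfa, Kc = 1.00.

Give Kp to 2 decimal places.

ETc = Kc × Kp × Epan  ⇒  Kp = ETc / (Kc × Epan)
Kp = 2.85 / (1.00 × 3.9) = 2.85 / 3.900 = 0.7308

0.73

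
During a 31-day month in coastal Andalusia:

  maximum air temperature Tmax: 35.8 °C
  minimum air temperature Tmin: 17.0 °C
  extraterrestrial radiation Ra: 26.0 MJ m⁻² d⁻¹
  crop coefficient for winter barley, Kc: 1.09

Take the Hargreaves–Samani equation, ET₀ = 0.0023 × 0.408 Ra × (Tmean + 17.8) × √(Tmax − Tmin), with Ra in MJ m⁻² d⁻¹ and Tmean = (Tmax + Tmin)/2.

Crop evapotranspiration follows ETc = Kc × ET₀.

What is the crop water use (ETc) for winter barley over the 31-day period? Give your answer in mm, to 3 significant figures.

Tmean = (35.8 + 17.0)/2 = 26.40 °C
0.408 Ra = 0.408 × 26.0 = 10.6080 mm/d equivalent
ET₀ = 0.0023 × 10.6080 × (26.40 + 17.8) × √18.8 = 0.0023 × 10.6080 × 44.20 × 4.3359 = 4.6759 mm/d
ETc = Kc × ET₀ = 1.09 × 4.6759 = 5.0967 mm/d
Over 31 days: 5.0967 × 31 = 157.998 mm

158 mm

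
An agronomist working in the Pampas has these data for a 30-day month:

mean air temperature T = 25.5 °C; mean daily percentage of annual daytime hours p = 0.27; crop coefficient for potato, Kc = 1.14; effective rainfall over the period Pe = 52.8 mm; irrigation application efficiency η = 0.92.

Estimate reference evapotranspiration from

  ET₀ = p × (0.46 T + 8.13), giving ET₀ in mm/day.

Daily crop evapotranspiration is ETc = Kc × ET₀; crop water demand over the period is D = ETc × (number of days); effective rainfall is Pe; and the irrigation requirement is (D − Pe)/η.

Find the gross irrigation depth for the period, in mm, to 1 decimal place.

ET₀ = 0.27 × (0.46 × 25.5 + 8.13) = 0.27 × 19.860 = 5.3622 mm/d
ETc = Kc × ET₀ = 1.14 × 5.3622 = 6.1129 mm/d
Crop demand D = ETc × 30 d = 6.1129 × 30 = 183.387 mm
D − Pe = 183.387 − 52.8 = 130.587 mm
Gross irrigation = 130.587 / 0.92 = 141.942 mm

141.9 mm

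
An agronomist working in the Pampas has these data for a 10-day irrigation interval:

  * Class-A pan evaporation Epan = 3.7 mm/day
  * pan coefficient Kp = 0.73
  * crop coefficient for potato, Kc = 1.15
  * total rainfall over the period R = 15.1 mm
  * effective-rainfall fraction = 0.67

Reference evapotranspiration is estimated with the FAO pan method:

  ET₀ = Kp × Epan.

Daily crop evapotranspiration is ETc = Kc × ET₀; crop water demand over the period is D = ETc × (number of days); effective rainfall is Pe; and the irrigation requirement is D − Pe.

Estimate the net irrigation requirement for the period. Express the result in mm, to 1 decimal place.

20.9 mm

ET₀ = 0.73 × 3.7 = 2.7010 mm/d
ETc = Kc × ET₀ = 1.15 × 2.7010 = 3.1062 mm/d
Crop demand D = ETc × 10 d = 3.1062 × 10 = 31.062 mm
Pe = 0.67 × 15.1 = 10.117 mm
D − Pe = 31.062 − 10.117 = 20.945 mm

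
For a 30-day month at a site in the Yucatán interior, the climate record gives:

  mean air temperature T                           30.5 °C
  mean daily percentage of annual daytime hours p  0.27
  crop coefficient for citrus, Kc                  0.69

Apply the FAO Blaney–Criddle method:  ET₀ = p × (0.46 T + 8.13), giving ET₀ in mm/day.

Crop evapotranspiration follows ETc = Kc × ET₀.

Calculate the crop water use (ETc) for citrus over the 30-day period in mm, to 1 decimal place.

123.9 mm

ET₀ = 0.27 × (0.46 × 30.5 + 8.13) = 0.27 × 22.160 = 5.9832 mm/d
ETc = Kc × ET₀ = 0.69 × 5.9832 = 4.1284 mm/d
Over 30 days: 4.1284 × 30 = 123.852 mm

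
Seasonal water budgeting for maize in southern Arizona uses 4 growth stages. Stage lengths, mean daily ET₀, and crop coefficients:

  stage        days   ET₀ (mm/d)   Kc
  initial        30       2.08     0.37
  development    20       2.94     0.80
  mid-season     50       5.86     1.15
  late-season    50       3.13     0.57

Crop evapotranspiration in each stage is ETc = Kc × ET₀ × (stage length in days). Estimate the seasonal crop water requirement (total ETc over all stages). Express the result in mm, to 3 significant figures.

initial: 0.37 × 2.08 × 30 = 23.09 mm
development: 0.80 × 2.94 × 20 = 47.04 mm
mid-season: 1.15 × 5.86 × 50 = 336.95 mm
late-season: 0.57 × 3.13 × 50 = 89.21 mm
Seasonal total = 496.29 mm

496 mm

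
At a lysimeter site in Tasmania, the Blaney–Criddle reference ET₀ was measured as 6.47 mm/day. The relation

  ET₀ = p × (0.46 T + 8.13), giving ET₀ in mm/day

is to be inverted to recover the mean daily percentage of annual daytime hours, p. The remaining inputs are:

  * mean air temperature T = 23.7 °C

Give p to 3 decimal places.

p = ET₀ / (0.46 T + 8.13) = 6.47 / (0.46 × 23.7 + 8.13) = 6.47 / 19.032 = 0.3400

0.340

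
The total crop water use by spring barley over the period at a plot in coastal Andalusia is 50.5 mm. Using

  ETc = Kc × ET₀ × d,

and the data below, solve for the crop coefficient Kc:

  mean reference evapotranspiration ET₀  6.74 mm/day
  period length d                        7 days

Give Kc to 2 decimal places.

1.07

ETc = Kc × ET₀ × d  ⇒  Kc = ETc / (ET₀ × d)
Kc = 50.5 / (6.74 × 7) = 50.5 / 47.18 = 1.0704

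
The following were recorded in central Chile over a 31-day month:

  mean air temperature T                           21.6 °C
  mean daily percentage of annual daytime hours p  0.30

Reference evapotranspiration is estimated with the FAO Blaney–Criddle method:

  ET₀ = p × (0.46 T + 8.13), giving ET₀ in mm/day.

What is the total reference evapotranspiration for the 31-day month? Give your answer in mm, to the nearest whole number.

ET₀ = 0.30 × (0.46 × 21.6 + 8.13) = 0.30 × 18.066 = 5.4198 mm/d
Monthly total = 5.4198 × 31 = 168.014 mm

168 mm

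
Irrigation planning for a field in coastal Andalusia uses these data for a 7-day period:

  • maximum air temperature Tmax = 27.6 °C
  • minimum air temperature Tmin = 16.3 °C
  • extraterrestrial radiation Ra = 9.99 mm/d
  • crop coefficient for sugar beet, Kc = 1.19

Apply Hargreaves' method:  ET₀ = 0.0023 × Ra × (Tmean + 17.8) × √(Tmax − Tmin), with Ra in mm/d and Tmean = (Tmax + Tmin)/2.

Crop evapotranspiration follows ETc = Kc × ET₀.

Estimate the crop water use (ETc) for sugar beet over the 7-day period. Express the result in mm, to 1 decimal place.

Tmean = (27.6 + 16.3)/2 = 21.95 °C
ET₀ = 0.0023 × 9.99 × (21.95 + 17.8) × √11.3 = 0.0023 × 9.99 × 39.75 × 3.3615 = 3.0702 mm/d
ETc = Kc × ET₀ = 1.19 × 3.0702 = 3.6535 mm/d
Over 7 days: 3.6535 × 7 = 25.575 mm

25.6 mm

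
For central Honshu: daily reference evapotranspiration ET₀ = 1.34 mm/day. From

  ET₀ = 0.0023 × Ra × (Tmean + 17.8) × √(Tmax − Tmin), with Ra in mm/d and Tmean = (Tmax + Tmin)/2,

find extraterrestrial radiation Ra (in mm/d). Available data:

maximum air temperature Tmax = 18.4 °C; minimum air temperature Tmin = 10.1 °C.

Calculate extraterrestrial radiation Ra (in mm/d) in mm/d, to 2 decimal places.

Tmean = 14.25 °C; √ΔT = 2.8810
Ra = ET₀ / [0.0023 × (Tmean+17.8) × √ΔT] = 1.34 / (0.0023 × 32.05 × 2.8810) = 6.310 mm/d

6.31 mm/d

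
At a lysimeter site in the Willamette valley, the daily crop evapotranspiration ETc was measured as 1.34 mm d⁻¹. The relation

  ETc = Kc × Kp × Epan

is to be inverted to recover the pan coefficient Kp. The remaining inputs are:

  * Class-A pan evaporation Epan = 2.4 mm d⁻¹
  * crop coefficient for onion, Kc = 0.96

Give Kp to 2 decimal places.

ETc = Kc × Kp × Epan  ⇒  Kp = ETc / (Kc × Epan)
Kp = 1.34 / (0.96 × 2.4) = 1.34 / 2.304 = 0.5816

0.58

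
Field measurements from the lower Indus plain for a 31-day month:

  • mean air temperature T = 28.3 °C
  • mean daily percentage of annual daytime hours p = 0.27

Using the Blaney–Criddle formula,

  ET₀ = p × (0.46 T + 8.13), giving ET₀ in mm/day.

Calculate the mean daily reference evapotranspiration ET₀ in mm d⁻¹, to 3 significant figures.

ET₀ = 0.27 × (0.46 × 28.3 + 8.13) = 0.27 × 21.148 = 5.7100 mm/d

5.71 mm d⁻¹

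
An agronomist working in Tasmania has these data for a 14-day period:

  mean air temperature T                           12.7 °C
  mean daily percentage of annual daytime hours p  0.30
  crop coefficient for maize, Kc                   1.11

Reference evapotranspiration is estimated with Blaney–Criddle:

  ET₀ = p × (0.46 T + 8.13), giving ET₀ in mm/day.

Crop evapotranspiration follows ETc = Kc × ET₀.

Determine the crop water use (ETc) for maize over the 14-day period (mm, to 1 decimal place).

ET₀ = 0.30 × (0.46 × 12.7 + 8.13) = 0.30 × 13.972 = 4.1916 mm/d
ETc = Kc × ET₀ = 1.11 × 4.1916 = 4.6527 mm/d
Over 14 days: 4.6527 × 14 = 65.138 mm

65.1 mm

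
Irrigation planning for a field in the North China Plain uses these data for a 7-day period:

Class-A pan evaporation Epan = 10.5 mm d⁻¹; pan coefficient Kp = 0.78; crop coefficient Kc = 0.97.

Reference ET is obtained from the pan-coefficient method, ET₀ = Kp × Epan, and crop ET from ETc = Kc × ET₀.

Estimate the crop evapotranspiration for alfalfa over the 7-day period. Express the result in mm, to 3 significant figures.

ET₀ = 0.78 × 10.5 = 8.1900 mm/d
ETc = Kc × ET₀ = 0.97 × 8.1900 = 7.9443 mm/d
Over 7 days: 7.9443 × 7 = 55.610 mm

55.6 mm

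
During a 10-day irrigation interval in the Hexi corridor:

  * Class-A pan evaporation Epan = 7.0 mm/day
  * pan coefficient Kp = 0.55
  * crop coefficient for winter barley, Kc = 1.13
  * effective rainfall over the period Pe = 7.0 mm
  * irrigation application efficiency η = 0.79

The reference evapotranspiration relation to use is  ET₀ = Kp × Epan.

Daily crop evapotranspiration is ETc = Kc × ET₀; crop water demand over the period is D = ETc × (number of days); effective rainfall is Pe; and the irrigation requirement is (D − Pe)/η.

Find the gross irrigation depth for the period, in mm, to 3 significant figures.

46.2 mm

ET₀ = 0.55 × 7.0 = 3.8500 mm/d
ETc = Kc × ET₀ = 1.13 × 3.8500 = 4.3505 mm/d
Crop demand D = ETc × 10 d = 4.3505 × 10 = 43.505 mm
D − Pe = 43.505 − 7.0 = 36.505 mm
Gross irrigation = 36.505 / 0.79 = 46.209 mm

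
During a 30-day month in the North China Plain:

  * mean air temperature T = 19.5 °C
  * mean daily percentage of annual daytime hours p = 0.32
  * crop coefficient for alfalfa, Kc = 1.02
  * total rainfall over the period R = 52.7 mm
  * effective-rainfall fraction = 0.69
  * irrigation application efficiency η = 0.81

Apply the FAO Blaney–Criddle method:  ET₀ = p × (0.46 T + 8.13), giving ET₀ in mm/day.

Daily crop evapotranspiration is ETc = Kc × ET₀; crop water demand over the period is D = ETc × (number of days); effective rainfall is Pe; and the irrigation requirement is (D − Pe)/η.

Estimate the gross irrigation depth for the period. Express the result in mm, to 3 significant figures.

162 mm

ET₀ = 0.32 × (0.46 × 19.5 + 8.13) = 0.32 × 17.100 = 5.4720 mm/d
ETc = Kc × ET₀ = 1.02 × 5.4720 = 5.5814 mm/d
Crop demand D = ETc × 30 d = 5.5814 × 30 = 167.442 mm
Pe = 0.69 × 52.7 = 36.363 mm
D − Pe = 167.442 − 36.363 = 131.079 mm
Gross irrigation = 131.079 / 0.81 = 161.826 mm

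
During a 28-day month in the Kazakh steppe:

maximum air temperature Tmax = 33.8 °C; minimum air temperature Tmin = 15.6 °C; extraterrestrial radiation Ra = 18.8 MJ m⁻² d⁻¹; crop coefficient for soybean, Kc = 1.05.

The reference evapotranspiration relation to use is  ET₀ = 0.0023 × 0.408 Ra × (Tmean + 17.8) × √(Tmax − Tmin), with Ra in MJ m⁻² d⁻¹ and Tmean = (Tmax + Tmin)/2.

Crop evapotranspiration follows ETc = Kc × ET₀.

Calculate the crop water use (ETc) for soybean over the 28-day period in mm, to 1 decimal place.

94.0 mm

Tmean = (33.8 + 15.6)/2 = 24.70 °C
0.408 Ra = 0.408 × 18.8 = 7.6704 mm/d equivalent
ET₀ = 0.0023 × 7.6704 × (24.70 + 17.8) × √18.2 = 0.0023 × 7.6704 × 42.50 × 4.2661 = 3.1986 mm/d
ETc = Kc × ET₀ = 1.05 × 3.1986 = 3.3585 mm/d
Over 28 days: 3.3585 × 28 = 94.038 mm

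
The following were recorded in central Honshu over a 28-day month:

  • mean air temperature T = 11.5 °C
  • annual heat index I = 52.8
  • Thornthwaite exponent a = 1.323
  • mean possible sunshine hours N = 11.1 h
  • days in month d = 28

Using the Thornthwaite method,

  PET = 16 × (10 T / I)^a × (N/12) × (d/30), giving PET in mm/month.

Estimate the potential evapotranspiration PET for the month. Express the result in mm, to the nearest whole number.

10T/I = 10 × 11.5 / 52.8 = 2.1780
(10T/I)^a = 2.1780^1.323 = 2.8006
Uncorrected PET = 16 × 2.8006 = 44.810 mm
Correction = (N/12)(d/30) = (11.1/12)(28/30) = 0.8633
PET = 44.810 × 0.8633 = 38.684 mm/month

39 mm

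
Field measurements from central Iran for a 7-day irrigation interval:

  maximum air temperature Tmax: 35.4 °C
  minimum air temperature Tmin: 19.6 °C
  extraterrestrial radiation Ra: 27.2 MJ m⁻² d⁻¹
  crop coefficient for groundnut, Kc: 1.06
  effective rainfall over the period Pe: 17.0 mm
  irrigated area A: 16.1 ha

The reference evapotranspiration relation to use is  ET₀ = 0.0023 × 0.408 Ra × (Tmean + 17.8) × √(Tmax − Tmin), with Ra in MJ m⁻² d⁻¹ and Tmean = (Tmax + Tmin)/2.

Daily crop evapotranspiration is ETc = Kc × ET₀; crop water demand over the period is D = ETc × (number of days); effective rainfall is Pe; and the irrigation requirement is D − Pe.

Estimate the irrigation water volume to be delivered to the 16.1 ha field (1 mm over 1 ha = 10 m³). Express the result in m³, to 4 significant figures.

2754 m³

Tmean = (35.4 + 19.6)/2 = 27.50 °C
0.408 Ra = 0.408 × 27.2 = 11.0976 mm/d equivalent
ET₀ = 0.0023 × 11.0976 × (27.50 + 17.8) × √15.8 = 0.0023 × 11.0976 × 45.30 × 3.9749 = 4.5960 mm/d
ETc = Kc × ET₀ = 1.06 × 4.5960 = 4.8718 mm/d
Crop demand D = ETc × 7 d = 4.8718 × 7 = 34.103 mm
D − Pe = 34.103 − 17.0 = 17.103 mm
Volume = 17.103 mm × 16.1 ha × 10 = 2753.6 m³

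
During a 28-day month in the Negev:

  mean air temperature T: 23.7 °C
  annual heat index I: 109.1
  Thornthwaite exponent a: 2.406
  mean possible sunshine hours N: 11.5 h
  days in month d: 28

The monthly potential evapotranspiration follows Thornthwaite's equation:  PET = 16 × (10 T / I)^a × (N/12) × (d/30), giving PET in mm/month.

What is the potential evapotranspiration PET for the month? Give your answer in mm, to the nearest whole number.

10T/I = 10 × 23.7 / 109.1 = 2.1723
(10T/I)^a = 2.1723^2.406 = 6.4659
Uncorrected PET = 16 × 6.4659 = 103.454 mm
Correction = (N/12)(d/30) = (11.5/12)(28/30) = 0.8944
PET = 103.454 × 0.8944 = 92.529 mm/month

93 mm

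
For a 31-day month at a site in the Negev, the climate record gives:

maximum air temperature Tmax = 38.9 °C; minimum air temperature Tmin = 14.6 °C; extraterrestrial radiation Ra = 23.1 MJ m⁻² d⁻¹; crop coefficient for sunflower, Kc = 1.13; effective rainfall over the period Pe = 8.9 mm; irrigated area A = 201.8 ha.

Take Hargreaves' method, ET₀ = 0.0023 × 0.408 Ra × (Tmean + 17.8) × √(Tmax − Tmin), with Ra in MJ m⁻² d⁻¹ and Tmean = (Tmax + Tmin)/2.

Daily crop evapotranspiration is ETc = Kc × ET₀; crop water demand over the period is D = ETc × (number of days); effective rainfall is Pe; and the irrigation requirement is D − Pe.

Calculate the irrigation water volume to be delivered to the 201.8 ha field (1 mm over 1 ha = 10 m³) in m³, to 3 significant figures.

Tmean = (38.9 + 14.6)/2 = 26.75 °C
0.408 Ra = 0.408 × 23.1 = 9.4248 mm/d equivalent
ET₀ = 0.0023 × 9.4248 × (26.75 + 17.8) × √24.3 = 0.0023 × 9.4248 × 44.55 × 4.9295 = 4.7605 mm/d
ETc = Kc × ET₀ = 1.13 × 4.7605 = 5.3794 mm/d
Crop demand D = ETc × 31 d = 5.3794 × 31 = 166.761 mm
D − Pe = 166.761 − 8.9 = 157.861 mm
Volume = 157.861 mm × 201.8 ha × 10 = 318563.5 m³

319000 m³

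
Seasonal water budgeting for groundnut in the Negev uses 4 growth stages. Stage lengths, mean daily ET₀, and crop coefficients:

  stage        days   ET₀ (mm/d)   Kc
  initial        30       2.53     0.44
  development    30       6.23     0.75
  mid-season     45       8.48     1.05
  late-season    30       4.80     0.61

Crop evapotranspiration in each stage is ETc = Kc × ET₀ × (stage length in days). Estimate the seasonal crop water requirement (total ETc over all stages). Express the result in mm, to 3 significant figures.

662 mm

initial: 0.44 × 2.53 × 30 = 33.40 mm
development: 0.75 × 6.23 × 30 = 140.18 mm
mid-season: 1.05 × 8.48 × 45 = 400.68 mm
late-season: 0.61 × 4.80 × 30 = 87.84 mm
Seasonal total = 662.10 mm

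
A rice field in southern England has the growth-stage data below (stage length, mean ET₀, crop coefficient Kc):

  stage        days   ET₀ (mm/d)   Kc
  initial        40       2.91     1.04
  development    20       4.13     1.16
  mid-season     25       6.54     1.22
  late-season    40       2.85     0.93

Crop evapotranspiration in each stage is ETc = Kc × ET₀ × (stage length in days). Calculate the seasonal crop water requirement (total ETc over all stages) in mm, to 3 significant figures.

initial: 1.04 × 2.91 × 40 = 121.06 mm
development: 1.16 × 4.13 × 20 = 95.82 mm
mid-season: 1.22 × 6.54 × 25 = 199.47 mm
late-season: 0.93 × 2.85 × 40 = 106.02 mm
Seasonal total = 522.37 mm

522 mm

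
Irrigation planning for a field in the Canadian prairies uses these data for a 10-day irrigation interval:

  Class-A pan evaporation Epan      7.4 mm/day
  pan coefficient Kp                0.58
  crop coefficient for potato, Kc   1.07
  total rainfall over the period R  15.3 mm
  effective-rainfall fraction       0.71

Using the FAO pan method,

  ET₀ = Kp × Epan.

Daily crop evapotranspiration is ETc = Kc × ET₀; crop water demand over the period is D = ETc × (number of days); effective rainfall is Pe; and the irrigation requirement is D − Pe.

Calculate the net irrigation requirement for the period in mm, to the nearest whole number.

35 mm

ET₀ = 0.58 × 7.4 = 4.2920 mm/d
ETc = Kc × ET₀ = 1.07 × 4.2920 = 4.5924 mm/d
Crop demand D = ETc × 10 d = 4.5924 × 10 = 45.924 mm
Pe = 0.71 × 15.3 = 10.863 mm
D − Pe = 45.924 − 10.863 = 35.061 mm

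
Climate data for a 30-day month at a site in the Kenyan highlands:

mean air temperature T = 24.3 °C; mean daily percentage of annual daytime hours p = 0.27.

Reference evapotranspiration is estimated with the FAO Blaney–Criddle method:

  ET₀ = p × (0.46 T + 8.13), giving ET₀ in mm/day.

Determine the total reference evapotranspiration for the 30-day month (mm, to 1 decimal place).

156.4 mm

ET₀ = 0.27 × (0.46 × 24.3 + 8.13) = 0.27 × 19.308 = 5.2132 mm/d
Monthly total = 5.2132 × 30 = 156.396 mm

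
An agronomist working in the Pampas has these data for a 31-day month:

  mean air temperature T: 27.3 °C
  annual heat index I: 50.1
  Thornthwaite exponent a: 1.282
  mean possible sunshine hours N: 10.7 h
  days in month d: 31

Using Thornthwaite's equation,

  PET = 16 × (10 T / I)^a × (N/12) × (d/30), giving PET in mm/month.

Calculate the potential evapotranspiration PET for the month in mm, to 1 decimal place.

129.6 mm

10T/I = 10 × 27.3 / 50.1 = 5.4491
(10T/I)^a = 5.4491^1.282 = 8.7896
Uncorrected PET = 16 × 8.7896 = 140.634 mm
Correction = (N/12)(d/30) = (10.7/12)(31/30) = 0.9214
PET = 140.634 × 0.9214 = 129.580 mm/month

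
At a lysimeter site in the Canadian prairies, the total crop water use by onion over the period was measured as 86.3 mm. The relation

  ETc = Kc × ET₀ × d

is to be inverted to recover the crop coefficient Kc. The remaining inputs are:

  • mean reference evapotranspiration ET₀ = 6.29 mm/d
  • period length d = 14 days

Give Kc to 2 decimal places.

ETc = Kc × ET₀ × d  ⇒  Kc = ETc / (ET₀ × d)
Kc = 86.3 / (6.29 × 14) = 86.3 / 88.06 = 0.9800

0.98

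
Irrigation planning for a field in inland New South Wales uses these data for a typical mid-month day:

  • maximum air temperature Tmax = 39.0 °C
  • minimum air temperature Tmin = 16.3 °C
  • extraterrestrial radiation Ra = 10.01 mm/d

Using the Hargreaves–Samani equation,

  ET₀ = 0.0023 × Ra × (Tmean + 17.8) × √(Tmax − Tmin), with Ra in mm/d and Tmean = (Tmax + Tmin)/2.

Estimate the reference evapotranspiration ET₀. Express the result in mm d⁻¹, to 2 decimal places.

Tmean = (39.0 + 16.3)/2 = 27.65 °C
ET₀ = 0.0023 × 10.01 × (27.65 + 17.8) × √22.7 = 0.0023 × 10.01 × 45.45 × 4.7645 = 4.9856 mm/d

4.99 mm d⁻¹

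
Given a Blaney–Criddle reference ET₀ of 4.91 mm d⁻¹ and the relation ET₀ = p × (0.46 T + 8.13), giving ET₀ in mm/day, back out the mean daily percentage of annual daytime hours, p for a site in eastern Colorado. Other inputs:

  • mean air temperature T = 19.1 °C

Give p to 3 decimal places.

p = ET₀ / (0.46 T + 8.13) = 4.91 / (0.46 × 19.1 + 8.13) = 4.91 / 16.916 = 0.2903

0.290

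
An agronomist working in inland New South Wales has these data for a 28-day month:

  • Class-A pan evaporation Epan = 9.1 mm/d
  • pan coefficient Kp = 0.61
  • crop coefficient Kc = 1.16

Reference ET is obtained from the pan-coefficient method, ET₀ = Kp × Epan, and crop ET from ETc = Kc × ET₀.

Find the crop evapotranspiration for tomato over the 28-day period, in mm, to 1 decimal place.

180.3 mm

ET₀ = 0.61 × 9.1 = 5.5510 mm/d
ETc = Kc × ET₀ = 1.16 × 5.5510 = 6.4392 mm/d
Over 28 days: 6.4392 × 28 = 180.298 mm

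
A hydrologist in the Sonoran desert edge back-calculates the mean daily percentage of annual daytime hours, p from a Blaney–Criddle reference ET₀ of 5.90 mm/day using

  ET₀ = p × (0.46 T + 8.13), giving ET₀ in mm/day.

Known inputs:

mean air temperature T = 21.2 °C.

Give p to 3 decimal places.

p = ET₀ / (0.46 T + 8.13) = 5.90 / (0.46 × 21.2 + 8.13) = 5.90 / 17.882 = 0.3299

0.330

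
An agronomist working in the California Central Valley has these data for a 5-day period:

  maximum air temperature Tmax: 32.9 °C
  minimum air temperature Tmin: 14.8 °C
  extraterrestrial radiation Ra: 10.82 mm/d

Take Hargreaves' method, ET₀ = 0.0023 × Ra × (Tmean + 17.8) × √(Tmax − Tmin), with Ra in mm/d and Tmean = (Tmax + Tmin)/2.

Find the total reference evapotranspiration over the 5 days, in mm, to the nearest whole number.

22 mm

Tmean = (32.9 + 14.8)/2 = 23.85 °C
ET₀ = 0.0023 × 10.82 × (23.85 + 17.8) × √18.1 = 0.0023 × 10.82 × 41.65 × 4.2544 = 4.4097 mm/d
Over 5 days: 4.4097 × 5 = 22.049 mm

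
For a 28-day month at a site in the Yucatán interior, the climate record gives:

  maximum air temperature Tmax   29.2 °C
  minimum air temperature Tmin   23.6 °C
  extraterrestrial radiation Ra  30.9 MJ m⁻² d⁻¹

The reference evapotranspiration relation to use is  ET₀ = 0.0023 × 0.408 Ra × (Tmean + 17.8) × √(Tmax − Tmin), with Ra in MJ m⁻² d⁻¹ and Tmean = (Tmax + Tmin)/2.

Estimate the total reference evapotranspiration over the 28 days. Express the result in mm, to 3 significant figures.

84.9 mm

Tmean = (29.2 + 23.6)/2 = 26.40 °C
0.408 Ra = 0.408 × 30.9 = 12.6072 mm/d equivalent
ET₀ = 0.0023 × 12.6072 × (26.40 + 17.8) × √5.6 = 0.0023 × 12.6072 × 44.20 × 2.3664 = 3.0329 mm/d
Over 28 days: 3.0329 × 28 = 84.921 mm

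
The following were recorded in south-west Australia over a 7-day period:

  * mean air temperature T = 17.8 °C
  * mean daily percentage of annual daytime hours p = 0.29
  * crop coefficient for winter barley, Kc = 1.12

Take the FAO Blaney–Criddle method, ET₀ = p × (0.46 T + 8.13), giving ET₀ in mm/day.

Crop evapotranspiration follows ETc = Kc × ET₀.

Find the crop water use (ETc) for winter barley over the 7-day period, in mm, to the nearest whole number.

37 mm

ET₀ = 0.29 × (0.46 × 17.8 + 8.13) = 0.29 × 16.318 = 4.7322 mm/d
ETc = Kc × ET₀ = 1.12 × 4.7322 = 5.3001 mm/d
Over 7 days: 5.3001 × 7 = 37.101 mm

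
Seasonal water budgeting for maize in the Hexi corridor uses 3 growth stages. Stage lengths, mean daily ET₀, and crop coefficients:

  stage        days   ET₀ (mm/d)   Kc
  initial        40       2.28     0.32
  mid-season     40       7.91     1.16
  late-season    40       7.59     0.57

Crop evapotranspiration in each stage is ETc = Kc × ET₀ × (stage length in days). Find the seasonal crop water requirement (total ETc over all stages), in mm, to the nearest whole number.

569 mm

initial: 0.32 × 2.28 × 40 = 29.18 mm
mid-season: 1.16 × 7.91 × 40 = 367.02 mm
late-season: 0.57 × 7.59 × 40 = 173.05 mm
Seasonal total = 569.25 mm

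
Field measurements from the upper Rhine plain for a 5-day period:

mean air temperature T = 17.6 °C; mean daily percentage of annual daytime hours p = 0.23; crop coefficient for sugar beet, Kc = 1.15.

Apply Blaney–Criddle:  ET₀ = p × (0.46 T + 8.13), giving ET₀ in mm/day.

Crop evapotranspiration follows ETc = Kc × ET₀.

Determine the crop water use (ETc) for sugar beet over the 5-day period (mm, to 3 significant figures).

ET₀ = 0.23 × (0.46 × 17.6 + 8.13) = 0.23 × 16.226 = 3.7320 mm/d
ETc = Kc × ET₀ = 1.15 × 3.7320 = 4.2918 mm/d
Over 5 days: 4.2918 × 5 = 21.459 mm

21.5 mm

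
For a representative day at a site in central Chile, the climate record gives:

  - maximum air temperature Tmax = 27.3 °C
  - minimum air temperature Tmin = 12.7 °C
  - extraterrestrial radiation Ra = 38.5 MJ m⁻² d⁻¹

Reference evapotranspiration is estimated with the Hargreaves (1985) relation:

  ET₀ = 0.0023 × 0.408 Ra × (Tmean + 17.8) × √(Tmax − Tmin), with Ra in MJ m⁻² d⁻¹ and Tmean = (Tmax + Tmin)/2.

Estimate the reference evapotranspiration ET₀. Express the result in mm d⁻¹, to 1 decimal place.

5.2 mm d⁻¹

Tmean = (27.3 + 12.7)/2 = 20.00 °C
0.408 Ra = 0.408 × 38.5 = 15.7080 mm/d equivalent
ET₀ = 0.0023 × 15.7080 × (20.00 + 17.8) × √14.6 = 0.0023 × 15.7080 × 37.80 × 3.8210 = 5.2182 mm/d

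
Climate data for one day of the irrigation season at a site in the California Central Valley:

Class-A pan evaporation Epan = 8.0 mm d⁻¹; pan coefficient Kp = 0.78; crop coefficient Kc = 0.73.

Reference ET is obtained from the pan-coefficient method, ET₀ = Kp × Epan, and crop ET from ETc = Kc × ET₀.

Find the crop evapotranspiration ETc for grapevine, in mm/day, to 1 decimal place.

4.6 mm/day

ET₀ = 0.78 × 8.0 = 6.2400 mm/d
ETc = Kc × ET₀ = 0.73 × 6.2400 = 4.5552 mm/d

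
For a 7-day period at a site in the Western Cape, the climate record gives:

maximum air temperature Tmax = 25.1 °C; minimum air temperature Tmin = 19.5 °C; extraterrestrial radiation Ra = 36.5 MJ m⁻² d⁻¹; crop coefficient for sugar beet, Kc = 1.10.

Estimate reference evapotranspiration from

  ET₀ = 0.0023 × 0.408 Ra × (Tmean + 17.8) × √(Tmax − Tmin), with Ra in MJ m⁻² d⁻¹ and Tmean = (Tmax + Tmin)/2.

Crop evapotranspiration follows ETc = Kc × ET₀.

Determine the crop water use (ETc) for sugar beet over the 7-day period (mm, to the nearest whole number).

25 mm

Tmean = (25.1 + 19.5)/2 = 22.30 °C
0.408 Ra = 0.408 × 36.5 = 14.8920 mm/d equivalent
ET₀ = 0.0023 × 14.8920 × (22.30 + 17.8) × √5.6 = 0.0023 × 14.8920 × 40.10 × 2.3664 = 3.2502 mm/d
ETc = Kc × ET₀ = 1.10 × 3.2502 = 3.5752 mm/d
Over 7 days: 3.5752 × 7 = 25.026 mm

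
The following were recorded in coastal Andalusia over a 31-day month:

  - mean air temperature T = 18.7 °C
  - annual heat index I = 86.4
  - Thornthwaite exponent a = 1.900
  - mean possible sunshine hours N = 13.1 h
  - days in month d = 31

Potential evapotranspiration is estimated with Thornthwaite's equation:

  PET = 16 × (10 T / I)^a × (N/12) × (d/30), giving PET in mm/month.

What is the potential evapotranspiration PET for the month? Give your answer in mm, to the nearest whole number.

78 mm

10T/I = 10 × 18.7 / 86.4 = 2.1644
(10T/I)^a = 2.1644^1.900 = 4.3365
Uncorrected PET = 16 × 4.3365 = 69.384 mm
Correction = (N/12)(d/30) = (13.1/12)(31/30) = 1.1281
PET = 69.384 × 1.1281 = 78.272 mm/month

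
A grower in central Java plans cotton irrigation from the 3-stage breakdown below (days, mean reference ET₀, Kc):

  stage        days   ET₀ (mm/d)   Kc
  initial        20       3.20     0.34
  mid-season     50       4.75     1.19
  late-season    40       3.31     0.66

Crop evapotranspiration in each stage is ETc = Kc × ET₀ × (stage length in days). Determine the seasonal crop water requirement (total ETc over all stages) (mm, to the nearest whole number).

initial: 0.34 × 3.20 × 20 = 21.76 mm
mid-season: 1.19 × 4.75 × 50 = 282.63 mm
late-season: 0.66 × 3.31 × 40 = 87.38 mm
Seasonal total = 391.77 mm

392 mm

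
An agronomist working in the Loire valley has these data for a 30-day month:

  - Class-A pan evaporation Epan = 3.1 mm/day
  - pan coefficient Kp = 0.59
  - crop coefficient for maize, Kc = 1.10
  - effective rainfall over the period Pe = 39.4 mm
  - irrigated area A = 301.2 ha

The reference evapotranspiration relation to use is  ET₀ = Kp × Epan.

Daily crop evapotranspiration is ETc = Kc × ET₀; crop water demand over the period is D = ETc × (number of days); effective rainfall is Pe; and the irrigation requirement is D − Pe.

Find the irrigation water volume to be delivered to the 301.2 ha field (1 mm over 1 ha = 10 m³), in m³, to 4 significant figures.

63120 m³

ET₀ = 0.59 × 3.1 = 1.8290 mm/d
ETc = Kc × ET₀ = 1.10 × 1.8290 = 2.0119 mm/d
Crop demand D = ETc × 30 d = 2.0119 × 30 = 60.357 mm
D − Pe = 60.357 − 39.4 = 20.957 mm
Volume = 20.957 mm × 301.2 ha × 10 = 63122.5 m³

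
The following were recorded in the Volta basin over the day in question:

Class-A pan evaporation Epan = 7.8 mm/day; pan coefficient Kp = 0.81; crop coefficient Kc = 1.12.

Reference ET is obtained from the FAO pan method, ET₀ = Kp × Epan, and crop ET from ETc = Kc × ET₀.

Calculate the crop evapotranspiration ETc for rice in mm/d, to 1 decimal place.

7.1 mm/d

ET₀ = 0.81 × 7.8 = 6.3180 mm/d
ETc = Kc × ET₀ = 1.12 × 6.3180 = 7.0762 mm/d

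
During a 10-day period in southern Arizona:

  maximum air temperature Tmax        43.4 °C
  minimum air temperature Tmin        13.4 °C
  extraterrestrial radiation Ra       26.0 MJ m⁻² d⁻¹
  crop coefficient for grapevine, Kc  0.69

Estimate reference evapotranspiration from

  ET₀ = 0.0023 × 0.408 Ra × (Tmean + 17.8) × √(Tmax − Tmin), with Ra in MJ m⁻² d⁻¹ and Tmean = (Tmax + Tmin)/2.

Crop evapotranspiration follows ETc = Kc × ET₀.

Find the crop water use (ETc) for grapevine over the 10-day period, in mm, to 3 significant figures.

42.6 mm

Tmean = (43.4 + 13.4)/2 = 28.40 °C
0.408 Ra = 0.408 × 26.0 = 10.6080 mm/d equivalent
ET₀ = 0.0023 × 10.6080 × (28.40 + 17.8) × √30.0 = 0.0023 × 10.6080 × 46.20 × 5.4772 = 6.1739 mm/d
ETc = Kc × ET₀ = 0.69 × 6.1739 = 4.2600 mm/d
Over 10 days: 4.2600 × 10 = 42.600 mm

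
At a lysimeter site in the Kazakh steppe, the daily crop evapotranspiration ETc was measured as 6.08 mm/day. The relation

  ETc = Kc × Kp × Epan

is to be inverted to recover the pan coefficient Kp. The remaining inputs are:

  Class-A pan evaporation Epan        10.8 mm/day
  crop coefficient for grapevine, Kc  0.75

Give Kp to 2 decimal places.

0.75

ETc = Kc × Kp × Epan  ⇒  Kp = ETc / (Kc × Epan)
Kp = 6.08 / (0.75 × 10.8) = 6.08 / 8.100 = 0.7506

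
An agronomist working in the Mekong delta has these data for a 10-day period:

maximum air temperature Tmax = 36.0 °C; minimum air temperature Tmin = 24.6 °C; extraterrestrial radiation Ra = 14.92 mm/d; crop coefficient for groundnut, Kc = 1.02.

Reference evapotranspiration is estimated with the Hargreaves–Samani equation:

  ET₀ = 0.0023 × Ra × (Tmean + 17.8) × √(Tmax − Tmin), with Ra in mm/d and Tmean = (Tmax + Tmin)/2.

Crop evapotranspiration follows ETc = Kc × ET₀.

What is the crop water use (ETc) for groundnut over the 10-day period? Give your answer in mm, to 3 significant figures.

Tmean = (36.0 + 24.6)/2 = 30.30 °C
ET₀ = 0.0023 × 14.92 × (30.30 + 17.8) × √11.4 = 0.0023 × 14.92 × 48.10 × 3.3764 = 5.5731 mm/d
ETc = Kc × ET₀ = 1.02 × 5.5731 = 5.6846 mm/d
Over 10 days: 5.6846 × 10 = 56.846 mm

56.8 mm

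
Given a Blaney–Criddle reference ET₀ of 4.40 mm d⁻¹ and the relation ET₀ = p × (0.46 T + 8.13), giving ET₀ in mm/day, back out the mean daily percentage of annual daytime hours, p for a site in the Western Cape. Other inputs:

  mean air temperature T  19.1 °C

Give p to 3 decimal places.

p = ET₀ / (0.46 T + 8.13) = 4.40 / (0.46 × 19.1 + 8.13) = 4.40 / 16.916 = 0.2601

0.260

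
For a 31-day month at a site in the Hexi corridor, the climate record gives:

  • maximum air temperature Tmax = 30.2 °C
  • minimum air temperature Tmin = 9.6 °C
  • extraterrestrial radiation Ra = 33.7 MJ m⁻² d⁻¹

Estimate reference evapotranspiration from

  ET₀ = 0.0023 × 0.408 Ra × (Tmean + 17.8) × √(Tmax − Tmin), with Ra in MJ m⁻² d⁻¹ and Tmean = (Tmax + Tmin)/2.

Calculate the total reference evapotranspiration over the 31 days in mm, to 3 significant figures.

168 mm

Tmean = (30.2 + 9.6)/2 = 19.90 °C
0.408 Ra = 0.408 × 33.7 = 13.7496 mm/d equivalent
ET₀ = 0.0023 × 13.7496 × (19.90 + 17.8) × √20.6 = 0.0023 × 13.7496 × 37.70 × 4.5387 = 5.4112 mm/d
Over 31 days: 5.4112 × 31 = 167.747 mm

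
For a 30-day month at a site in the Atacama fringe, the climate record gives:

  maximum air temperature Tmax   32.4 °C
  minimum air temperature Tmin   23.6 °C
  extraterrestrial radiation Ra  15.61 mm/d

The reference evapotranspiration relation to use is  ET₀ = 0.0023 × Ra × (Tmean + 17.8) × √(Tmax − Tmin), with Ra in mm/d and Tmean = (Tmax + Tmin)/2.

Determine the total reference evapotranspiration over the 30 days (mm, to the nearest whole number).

146 mm

Tmean = (32.4 + 23.6)/2 = 28.00 °C
ET₀ = 0.0023 × 15.61 × (28.00 + 17.8) × √8.8 = 0.0023 × 15.61 × 45.80 × 2.9665 = 4.8780 mm/d
Over 30 days: 4.8780 × 30 = 146.340 mm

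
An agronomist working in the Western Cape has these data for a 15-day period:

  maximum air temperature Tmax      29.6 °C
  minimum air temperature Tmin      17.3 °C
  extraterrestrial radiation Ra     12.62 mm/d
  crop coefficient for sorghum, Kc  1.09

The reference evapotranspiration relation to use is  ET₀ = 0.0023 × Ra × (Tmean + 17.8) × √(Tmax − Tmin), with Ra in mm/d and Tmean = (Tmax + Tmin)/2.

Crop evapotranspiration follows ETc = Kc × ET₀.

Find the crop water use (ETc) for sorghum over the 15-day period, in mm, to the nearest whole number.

69 mm

Tmean = (29.6 + 17.3)/2 = 23.45 °C
ET₀ = 0.0023 × 12.62 × (23.45 + 17.8) × √12.3 = 0.0023 × 12.62 × 41.25 × 3.5071 = 4.1991 mm/d
ETc = Kc × ET₀ = 1.09 × 4.1991 = 4.5770 mm/d
Over 15 days: 4.5770 × 15 = 68.655 mm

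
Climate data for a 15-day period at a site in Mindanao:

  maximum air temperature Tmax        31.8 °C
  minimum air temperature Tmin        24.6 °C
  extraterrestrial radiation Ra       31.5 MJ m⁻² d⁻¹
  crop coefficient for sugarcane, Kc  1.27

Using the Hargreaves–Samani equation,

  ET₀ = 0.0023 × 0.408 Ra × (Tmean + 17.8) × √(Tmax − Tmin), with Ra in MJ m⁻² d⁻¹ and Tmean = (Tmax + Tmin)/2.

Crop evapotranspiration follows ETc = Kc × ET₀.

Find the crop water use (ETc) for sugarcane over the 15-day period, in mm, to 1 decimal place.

Tmean = (31.8 + 24.6)/2 = 28.20 °C
0.408 Ra = 0.408 × 31.5 = 12.8520 mm/d equivalent
ET₀ = 0.0023 × 12.8520 × (28.20 + 17.8) × √7.2 = 0.0023 × 12.8520 × 46.00 × 2.6833 = 3.6486 mm/d
ETc = Kc × ET₀ = 1.27 × 3.6486 = 4.6337 mm/d
Over 15 days: 4.6337 × 15 = 69.506 mm

69.5 mm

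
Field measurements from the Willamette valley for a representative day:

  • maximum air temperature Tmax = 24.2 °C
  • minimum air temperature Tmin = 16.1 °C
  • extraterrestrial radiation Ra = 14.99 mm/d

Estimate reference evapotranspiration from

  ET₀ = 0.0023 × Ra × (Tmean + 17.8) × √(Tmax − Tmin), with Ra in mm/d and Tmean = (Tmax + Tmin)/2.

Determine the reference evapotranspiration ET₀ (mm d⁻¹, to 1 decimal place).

3.7 mm d⁻¹

Tmean = (24.2 + 16.1)/2 = 20.15 °C
ET₀ = 0.0023 × 14.99 × (20.15 + 17.8) × √8.1 = 0.0023 × 14.99 × 37.95 × 2.8460 = 3.7237 mm/d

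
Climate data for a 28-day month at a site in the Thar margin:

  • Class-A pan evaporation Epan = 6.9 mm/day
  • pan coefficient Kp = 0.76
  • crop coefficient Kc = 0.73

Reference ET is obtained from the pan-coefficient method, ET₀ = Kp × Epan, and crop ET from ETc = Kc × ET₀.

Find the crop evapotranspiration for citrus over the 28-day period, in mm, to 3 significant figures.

107 mm

ET₀ = 0.76 × 6.9 = 5.2440 mm/d
ETc = Kc × ET₀ = 0.73 × 5.2440 = 3.8281 mm/d
Over 28 days: 3.8281 × 28 = 107.187 mm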